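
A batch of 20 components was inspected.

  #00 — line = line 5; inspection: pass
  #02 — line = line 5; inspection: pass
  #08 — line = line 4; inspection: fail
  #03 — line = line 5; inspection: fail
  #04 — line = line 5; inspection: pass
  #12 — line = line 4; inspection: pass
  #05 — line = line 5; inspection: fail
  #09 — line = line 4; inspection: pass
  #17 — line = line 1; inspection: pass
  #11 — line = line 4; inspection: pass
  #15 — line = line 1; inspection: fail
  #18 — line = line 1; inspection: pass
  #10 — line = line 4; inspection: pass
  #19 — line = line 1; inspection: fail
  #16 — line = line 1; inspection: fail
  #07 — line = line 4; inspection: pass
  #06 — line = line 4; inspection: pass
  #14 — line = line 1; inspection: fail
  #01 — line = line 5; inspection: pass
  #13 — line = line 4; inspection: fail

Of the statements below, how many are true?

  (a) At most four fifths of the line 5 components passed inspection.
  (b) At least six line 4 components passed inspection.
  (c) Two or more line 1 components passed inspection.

3

(a) line 5: |A| = 6, |A ∩ B| = 4; needs |A ∩ B| / |A| ≤ 4/5 — true.
(b) line 4: |A| = 8, |A ∩ B| = 6; needs |A ∩ B| ≥ 6 — true.
(c) line 1: |A| = 6, |A ∩ B| = 2; needs |A ∩ B| ≥ 2 — true.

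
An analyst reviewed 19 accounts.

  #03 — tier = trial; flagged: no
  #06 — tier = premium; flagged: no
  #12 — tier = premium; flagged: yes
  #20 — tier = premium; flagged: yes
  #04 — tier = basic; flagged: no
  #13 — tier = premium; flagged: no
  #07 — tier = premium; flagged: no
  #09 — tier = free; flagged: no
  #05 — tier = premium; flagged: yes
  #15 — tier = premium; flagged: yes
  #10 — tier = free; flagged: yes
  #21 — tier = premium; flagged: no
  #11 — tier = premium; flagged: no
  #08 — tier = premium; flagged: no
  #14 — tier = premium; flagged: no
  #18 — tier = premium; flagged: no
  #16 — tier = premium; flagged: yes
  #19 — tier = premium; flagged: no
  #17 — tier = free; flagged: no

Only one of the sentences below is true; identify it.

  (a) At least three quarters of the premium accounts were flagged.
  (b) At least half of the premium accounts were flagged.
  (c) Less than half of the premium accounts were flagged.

(c)

|A| = 14, |A ∩ B| = 5, |A ∖ B| = 9.
(a) requires |A ∩ B| / |A| ≥ 3/4: false.
(b) requires |A ∩ B| ≥ |A ∖ B|: false.
(c) requires |A ∩ B| < |A ∖ B|: true.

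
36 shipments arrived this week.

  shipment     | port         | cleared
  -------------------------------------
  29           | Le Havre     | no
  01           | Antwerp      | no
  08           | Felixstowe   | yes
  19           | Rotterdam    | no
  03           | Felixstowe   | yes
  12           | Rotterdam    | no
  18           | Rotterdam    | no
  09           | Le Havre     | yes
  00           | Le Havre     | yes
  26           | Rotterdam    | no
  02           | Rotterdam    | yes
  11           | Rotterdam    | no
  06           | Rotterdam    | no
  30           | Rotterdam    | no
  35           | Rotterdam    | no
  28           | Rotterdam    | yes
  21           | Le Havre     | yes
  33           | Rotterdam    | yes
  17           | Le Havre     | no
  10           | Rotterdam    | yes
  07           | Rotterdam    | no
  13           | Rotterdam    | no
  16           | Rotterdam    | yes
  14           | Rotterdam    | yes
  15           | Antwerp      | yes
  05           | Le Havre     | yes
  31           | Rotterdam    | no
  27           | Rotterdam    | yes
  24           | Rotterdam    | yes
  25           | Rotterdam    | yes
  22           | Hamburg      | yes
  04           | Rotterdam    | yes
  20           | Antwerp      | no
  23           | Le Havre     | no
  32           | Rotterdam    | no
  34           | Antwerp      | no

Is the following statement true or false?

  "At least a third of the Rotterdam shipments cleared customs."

'At least a third of the Rotterdam shipments cleared customs' holds iff |A ∩ B| / |A| ≥ 1/3.
|A| = 22, |A ∩ B| = 10, |A ∖ B| = 12.
|A ∩ B|/|A| = 10/22, so the statement is true.

True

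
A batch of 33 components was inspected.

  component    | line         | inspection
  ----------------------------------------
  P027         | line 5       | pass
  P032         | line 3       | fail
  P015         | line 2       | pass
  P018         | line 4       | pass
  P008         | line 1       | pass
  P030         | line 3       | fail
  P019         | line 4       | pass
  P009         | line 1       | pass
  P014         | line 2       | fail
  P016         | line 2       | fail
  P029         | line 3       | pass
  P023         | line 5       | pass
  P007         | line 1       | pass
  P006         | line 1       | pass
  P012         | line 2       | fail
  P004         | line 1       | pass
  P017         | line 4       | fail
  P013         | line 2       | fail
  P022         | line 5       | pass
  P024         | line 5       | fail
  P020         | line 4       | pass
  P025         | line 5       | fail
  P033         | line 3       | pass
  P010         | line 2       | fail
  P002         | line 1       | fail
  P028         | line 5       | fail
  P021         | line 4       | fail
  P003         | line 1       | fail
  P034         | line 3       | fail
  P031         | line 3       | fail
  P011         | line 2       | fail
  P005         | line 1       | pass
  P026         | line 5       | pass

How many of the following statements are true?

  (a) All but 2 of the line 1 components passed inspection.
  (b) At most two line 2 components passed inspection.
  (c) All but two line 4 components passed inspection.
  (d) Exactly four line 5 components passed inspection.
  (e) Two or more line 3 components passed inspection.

(a) line 1: |A| = 8, |A ∩ B| = 6; needs |A ∖ B| = 2 — true.
(b) line 2: |A| = 7, |A ∩ B| = 1; needs |A ∩ B| ≤ 2 — true.
(c) line 4: |A| = 5, |A ∩ B| = 3; needs |A ∖ B| = 2 — true.
(d) line 5: |A| = 7, |A ∩ B| = 4; needs |A ∩ B| = 4 — true.
(e) line 3: |A| = 6, |A ∩ B| = 2; needs |A ∩ B| ≥ 2 — true.

5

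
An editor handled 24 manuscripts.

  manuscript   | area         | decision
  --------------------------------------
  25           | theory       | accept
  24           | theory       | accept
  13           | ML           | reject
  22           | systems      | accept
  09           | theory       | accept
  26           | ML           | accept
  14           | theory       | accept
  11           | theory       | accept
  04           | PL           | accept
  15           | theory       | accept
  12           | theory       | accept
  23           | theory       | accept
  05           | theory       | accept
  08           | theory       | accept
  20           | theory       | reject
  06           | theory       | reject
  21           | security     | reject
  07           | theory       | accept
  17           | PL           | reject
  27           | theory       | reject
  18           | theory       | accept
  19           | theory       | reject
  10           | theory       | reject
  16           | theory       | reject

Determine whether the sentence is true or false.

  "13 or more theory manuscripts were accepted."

False

The determiner here denotes the relation: |A ∩ B| ≥ 13.
|A| = 18, |A ∩ B| = 12, |A ∖ B| = 6.
|A ∩ B| = 12, so the statement is false.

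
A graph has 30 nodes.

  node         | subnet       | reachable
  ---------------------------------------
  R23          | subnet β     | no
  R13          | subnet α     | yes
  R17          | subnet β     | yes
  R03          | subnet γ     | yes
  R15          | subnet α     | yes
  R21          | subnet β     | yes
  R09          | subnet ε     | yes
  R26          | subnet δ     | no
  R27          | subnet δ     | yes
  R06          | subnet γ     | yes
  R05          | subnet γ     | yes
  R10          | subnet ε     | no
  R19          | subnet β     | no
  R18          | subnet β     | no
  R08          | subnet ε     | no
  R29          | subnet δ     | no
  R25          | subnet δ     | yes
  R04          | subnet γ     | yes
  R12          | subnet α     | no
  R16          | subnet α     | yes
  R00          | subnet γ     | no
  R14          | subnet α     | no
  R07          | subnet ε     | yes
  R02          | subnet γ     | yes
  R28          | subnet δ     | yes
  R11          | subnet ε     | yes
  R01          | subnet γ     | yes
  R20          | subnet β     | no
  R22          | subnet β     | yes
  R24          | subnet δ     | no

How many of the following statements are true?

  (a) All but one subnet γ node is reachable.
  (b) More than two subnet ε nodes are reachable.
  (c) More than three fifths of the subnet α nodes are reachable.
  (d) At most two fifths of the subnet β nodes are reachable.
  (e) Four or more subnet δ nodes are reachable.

2

(a) subnet γ: |A| = 7, |A ∩ B| = 6; needs |A ∖ B| = 1 — true.
(b) subnet ε: |A| = 5, |A ∩ B| = 3; needs |A ∩ B| > 2 — true.
(c) subnet α: |A| = 5, |A ∩ B| = 3; needs |A ∩ B| / |A| > 3/5 — false.
(d) subnet β: |A| = 7, |A ∩ B| = 3; needs |A ∩ B| / |A| ≤ 2/5 — false.
(e) subnet δ: |A| = 6, |A ∩ B| = 3; needs |A ∩ B| ≥ 4 — false.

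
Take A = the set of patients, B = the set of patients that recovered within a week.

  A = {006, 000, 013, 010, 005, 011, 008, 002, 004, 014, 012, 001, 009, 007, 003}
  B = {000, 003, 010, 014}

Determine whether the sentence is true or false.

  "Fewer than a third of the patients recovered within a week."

True

The determiner here denotes the relation: |A ∩ B| / |A| < 1/3.
|A| = 15, |A ∩ B| = 4, |A ∖ B| = 11.
|A ∩ B|/|A| = 4/15, so the statement is true.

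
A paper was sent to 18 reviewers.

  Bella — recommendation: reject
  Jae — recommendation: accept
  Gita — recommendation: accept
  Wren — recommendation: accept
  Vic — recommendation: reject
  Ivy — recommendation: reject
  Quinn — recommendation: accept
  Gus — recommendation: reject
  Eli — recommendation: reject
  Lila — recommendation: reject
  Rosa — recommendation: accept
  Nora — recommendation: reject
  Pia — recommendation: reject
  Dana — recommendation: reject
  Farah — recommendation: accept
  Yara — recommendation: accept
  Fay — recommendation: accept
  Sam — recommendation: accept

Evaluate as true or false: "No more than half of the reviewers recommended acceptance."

True

Truth condition: |A ∩ B| ≤ |A ∖ B|.
|A| = 18, |A ∩ B| = 9, |A ∖ B| = 9.
9 = 9, so the statement is true.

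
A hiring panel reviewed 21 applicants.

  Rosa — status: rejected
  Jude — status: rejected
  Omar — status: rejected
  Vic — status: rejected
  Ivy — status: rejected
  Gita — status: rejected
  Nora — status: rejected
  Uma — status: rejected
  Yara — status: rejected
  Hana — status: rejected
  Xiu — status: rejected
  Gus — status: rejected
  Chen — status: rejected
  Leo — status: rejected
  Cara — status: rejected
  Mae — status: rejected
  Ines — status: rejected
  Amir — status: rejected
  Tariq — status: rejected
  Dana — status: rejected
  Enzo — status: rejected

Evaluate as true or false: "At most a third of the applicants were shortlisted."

True

'At most a third of the applicants were shortlisted' holds iff |A ∩ B| / |A| ≤ 1/3.
|A| = 21, |A ∩ B| = 0, |A ∖ B| = 21.
|A ∩ B|/|A| = 0/21, so the statement is true.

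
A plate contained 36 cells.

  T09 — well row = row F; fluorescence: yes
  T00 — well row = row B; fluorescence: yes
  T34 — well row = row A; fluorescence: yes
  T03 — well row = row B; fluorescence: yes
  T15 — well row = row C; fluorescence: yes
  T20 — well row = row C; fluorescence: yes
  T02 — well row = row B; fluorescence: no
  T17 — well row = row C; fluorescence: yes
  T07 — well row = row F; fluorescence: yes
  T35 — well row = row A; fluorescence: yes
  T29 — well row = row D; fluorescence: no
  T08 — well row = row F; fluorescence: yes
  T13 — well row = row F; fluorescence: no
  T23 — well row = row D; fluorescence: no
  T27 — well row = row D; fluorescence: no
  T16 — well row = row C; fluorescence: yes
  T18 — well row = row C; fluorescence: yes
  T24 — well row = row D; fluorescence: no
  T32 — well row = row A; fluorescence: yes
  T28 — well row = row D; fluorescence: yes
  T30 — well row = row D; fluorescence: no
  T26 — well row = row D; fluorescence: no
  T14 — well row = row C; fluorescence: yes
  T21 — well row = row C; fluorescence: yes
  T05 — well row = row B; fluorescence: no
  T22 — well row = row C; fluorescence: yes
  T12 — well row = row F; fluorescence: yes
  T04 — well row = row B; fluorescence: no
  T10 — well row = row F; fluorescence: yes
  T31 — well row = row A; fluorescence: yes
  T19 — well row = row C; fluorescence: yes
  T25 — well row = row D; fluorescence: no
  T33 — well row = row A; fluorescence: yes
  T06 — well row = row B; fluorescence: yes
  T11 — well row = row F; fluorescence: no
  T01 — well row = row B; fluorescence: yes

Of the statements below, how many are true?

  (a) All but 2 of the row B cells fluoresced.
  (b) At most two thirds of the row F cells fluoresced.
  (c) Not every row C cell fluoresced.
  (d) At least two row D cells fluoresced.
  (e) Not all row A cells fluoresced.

(a) row B: |A| = 7, |A ∩ B| = 4; needs |A ∖ B| = 2 — false.
(b) row F: |A| = 7, |A ∩ B| = 5; needs |A ∩ B| / |A| ≤ 2/3 — false.
(c) row C: |A| = 9, |A ∩ B| = 9; needs A ⊄ B (|A ∖ B| ≥ 1) — false.
(d) row D: |A| = 8, |A ∩ B| = 1; needs |A ∩ B| ≥ 2 — false.
(e) row A: |A| = 5, |A ∩ B| = 5; needs A ⊄ B (|A ∖ B| ≥ 1) — false.

0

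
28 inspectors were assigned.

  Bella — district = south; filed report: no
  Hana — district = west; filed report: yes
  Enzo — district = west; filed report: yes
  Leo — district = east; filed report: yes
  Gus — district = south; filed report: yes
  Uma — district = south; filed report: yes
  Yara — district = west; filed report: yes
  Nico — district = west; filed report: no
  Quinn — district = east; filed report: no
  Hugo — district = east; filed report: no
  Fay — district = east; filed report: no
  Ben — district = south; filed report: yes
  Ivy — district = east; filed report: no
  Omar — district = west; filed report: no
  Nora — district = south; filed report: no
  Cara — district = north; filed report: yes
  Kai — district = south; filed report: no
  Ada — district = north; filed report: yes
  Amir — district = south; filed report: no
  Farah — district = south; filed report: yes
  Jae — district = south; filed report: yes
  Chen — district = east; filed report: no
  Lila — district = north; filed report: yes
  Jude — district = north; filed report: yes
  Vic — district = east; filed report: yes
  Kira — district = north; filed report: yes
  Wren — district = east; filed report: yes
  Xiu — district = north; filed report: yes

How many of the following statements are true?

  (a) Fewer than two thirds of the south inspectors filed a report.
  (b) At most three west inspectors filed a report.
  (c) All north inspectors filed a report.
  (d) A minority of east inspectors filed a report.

(a) south: |A| = 9, |A ∩ B| = 5; needs |A ∩ B| / |A| < 2/3 — true.
(b) west: |A| = 5, |A ∩ B| = 3; needs |A ∩ B| ≤ 3 — true.
(c) north: |A| = 6, |A ∩ B| = 6; needs A ⊆ B, i.e. every element of A is in B (|A ∖ B| = 0) — true.
(d) east: |A| = 8, |A ∩ B| = 3; needs |A ∩ B| < |A ∖ B| — true.

4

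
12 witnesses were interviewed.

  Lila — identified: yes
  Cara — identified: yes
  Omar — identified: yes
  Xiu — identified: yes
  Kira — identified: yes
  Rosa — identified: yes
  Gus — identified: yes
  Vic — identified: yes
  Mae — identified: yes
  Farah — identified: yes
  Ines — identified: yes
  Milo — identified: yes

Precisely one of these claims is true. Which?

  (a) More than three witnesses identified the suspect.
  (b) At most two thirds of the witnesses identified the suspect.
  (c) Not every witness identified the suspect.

(a)

|A| = 12, |A ∩ B| = 12, |A ∖ B| = 0.
(a) requires |A ∩ B| > 3: true.
(b) requires |A ∩ B| / |A| ≤ 2/3: false.
(c) requires A ⊄ B (|A ∖ B| ≥ 1): false.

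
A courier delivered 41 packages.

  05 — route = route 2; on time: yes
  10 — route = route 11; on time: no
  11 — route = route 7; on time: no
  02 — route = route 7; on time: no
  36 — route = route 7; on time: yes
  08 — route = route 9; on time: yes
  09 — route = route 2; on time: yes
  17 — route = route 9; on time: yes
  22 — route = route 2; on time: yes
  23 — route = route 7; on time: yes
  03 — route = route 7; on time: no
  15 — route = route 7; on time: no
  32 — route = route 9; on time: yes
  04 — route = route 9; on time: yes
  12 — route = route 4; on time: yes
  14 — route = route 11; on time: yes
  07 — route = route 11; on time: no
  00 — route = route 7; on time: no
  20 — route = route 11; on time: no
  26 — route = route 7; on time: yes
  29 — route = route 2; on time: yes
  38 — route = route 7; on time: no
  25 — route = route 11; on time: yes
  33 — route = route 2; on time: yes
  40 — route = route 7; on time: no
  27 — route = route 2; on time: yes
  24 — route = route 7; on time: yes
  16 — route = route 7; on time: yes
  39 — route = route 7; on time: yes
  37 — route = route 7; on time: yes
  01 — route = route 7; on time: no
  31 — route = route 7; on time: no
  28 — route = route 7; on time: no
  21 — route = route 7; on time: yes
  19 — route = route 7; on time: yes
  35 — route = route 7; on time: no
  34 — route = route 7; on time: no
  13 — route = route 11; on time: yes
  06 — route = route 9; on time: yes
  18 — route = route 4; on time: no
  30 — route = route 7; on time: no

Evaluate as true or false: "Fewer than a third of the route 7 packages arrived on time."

The determiner here denotes the relation: |A ∩ B| / |A| < 1/3.
|A| = 22, |A ∩ B| = 9, |A ∖ B| = 13.
|A ∩ B|/|A| = 9/22, so the statement is false.

False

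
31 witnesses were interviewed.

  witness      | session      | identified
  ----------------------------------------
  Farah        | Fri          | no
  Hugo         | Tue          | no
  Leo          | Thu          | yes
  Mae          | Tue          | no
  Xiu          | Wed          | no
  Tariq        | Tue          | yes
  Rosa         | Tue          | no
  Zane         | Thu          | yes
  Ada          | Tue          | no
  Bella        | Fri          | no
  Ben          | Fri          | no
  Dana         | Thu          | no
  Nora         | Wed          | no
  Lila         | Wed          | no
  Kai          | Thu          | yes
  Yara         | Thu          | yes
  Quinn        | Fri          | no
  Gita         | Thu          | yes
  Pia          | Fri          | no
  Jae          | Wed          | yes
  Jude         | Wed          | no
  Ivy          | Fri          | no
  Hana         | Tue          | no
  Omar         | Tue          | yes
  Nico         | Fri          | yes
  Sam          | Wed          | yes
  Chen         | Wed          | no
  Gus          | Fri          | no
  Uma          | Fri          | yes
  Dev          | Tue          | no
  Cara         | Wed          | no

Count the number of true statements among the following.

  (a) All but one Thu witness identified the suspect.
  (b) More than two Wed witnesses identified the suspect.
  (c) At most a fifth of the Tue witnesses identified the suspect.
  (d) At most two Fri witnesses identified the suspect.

2

(a) Thu: |A| = 6, |A ∩ B| = 5; needs |A ∖ B| = 1 — true.
(b) Wed: |A| = 8, |A ∩ B| = 2; needs |A ∩ B| > 2 — false.
(c) Tue: |A| = 8, |A ∩ B| = 2; needs |A ∩ B| / |A| ≤ 1/5 — false.
(d) Fri: |A| = 9, |A ∩ B| = 2; needs |A ∩ B| ≤ 2 — true.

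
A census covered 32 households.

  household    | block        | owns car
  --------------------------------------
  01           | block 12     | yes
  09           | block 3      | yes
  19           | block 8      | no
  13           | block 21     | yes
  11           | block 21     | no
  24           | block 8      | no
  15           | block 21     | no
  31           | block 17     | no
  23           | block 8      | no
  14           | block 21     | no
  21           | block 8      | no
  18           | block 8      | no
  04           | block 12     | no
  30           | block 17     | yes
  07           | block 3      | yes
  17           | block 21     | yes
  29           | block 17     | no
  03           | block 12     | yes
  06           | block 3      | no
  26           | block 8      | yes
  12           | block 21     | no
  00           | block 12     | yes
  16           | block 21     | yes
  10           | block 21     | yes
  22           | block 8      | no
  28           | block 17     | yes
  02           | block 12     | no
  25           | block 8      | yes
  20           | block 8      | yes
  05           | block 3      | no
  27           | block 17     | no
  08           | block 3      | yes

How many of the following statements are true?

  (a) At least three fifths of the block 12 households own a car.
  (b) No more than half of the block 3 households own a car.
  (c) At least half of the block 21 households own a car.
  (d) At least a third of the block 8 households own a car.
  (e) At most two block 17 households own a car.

4

(a) block 12: |A| = 5, |A ∩ B| = 3; needs |A ∩ B| / |A| ≥ 3/5 — true.
(b) block 3: |A| = 5, |A ∩ B| = 3; needs |A ∩ B| ≤ |A ∖ B| — false.
(c) block 21: |A| = 8, |A ∩ B| = 4; needs |A ∩ B| ≥ |A ∖ B| — true.
(d) block 8: |A| = 9, |A ∩ B| = 3; needs |A ∩ B| / |A| ≥ 1/3 — true.
(e) block 17: |A| = 5, |A ∩ B| = 2; needs |A ∩ B| ≤ 2 — true.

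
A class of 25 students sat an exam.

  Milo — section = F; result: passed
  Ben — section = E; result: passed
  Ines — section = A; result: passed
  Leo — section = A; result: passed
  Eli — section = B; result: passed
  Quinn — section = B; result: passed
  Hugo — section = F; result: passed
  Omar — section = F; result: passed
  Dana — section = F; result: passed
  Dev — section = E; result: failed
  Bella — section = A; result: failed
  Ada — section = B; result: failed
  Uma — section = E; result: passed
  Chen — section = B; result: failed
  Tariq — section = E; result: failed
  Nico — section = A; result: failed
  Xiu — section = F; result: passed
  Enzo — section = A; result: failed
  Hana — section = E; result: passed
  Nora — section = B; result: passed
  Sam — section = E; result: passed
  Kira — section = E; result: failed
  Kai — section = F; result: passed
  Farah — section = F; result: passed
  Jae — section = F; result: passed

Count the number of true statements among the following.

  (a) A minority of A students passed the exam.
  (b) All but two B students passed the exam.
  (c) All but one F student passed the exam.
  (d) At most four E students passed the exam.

(a) A: |A| = 5, |A ∩ B| = 2; needs |A ∩ B| < |A ∖ B| — true.
(b) B: |A| = 5, |A ∩ B| = 3; needs |A ∖ B| = 2 — true.
(c) F: |A| = 8, |A ∩ B| = 8; needs |A ∖ B| = 1 — false.
(d) E: |A| = 7, |A ∩ B| = 4; needs |A ∩ B| ≤ 4 — true.

3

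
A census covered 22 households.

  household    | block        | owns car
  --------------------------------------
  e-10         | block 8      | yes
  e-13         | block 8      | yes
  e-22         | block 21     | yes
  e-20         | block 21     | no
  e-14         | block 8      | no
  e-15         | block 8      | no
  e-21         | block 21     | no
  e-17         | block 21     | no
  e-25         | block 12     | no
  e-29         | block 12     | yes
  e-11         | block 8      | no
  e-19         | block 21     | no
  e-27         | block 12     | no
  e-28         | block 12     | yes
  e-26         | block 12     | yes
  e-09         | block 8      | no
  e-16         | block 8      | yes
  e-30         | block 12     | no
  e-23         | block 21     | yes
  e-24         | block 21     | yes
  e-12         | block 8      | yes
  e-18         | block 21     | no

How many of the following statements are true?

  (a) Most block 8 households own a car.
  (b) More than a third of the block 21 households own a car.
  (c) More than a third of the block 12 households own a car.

(a) block 8: |A| = 8, |A ∩ B| = 4; needs |A ∩ B| > |A ∖ B| — false.
(b) block 21: |A| = 8, |A ∩ B| = 3; needs |A ∩ B| / |A| > 1/3 — true.
(c) block 12: |A| = 6, |A ∩ B| = 3; needs |A ∩ B| / |A| > 1/3 — true.

2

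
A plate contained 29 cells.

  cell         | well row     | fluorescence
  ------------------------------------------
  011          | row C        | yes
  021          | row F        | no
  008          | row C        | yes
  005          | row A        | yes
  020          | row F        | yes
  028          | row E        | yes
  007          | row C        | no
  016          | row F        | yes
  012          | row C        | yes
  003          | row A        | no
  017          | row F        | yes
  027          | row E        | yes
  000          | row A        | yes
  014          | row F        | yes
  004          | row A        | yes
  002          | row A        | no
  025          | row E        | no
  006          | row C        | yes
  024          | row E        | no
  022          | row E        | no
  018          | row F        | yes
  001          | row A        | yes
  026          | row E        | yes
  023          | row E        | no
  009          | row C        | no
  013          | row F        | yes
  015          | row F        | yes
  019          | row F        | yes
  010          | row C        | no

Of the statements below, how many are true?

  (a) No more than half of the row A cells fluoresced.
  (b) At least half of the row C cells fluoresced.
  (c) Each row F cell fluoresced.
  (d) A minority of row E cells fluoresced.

(a) row A: |A| = 6, |A ∩ B| = 4; needs |A ∩ B| ≤ |A ∖ B| — false.
(b) row C: |A| = 7, |A ∩ B| = 4; needs |A ∩ B| ≥ |A ∖ B| — true.
(c) row F: |A| = 9, |A ∩ B| = 8; needs A ⊆ B, i.e. every element of A is in B (|A ∖ B| = 0) — false.
(d) row E: |A| = 7, |A ∩ B| = 3; needs |A ∩ B| < |A ∖ B| — true.

2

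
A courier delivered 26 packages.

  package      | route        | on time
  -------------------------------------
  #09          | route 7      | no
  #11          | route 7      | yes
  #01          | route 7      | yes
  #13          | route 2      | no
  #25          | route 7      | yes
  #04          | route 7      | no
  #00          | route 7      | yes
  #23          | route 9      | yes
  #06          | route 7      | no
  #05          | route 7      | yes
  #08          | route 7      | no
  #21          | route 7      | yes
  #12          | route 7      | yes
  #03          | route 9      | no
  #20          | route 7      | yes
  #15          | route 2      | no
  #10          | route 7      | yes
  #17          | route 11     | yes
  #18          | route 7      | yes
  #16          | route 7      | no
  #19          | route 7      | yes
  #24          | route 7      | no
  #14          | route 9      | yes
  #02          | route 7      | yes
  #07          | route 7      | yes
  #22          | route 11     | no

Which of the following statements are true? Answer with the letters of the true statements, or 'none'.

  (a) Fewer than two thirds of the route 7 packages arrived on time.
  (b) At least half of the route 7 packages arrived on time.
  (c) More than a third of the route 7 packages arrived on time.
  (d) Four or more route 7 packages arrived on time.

(b), (c), (d)

|A| = 19, |A ∩ B| = 13, |A ∖ B| = 6.
(a) |A ∩ B| / |A| < 2/3: fails.
(b) |A ∩ B| ≥ |A ∖ B|: holds.
(c) |A ∩ B| / |A| > 1/3: holds.
(d) |A ∩ B| ≥ 4: holds.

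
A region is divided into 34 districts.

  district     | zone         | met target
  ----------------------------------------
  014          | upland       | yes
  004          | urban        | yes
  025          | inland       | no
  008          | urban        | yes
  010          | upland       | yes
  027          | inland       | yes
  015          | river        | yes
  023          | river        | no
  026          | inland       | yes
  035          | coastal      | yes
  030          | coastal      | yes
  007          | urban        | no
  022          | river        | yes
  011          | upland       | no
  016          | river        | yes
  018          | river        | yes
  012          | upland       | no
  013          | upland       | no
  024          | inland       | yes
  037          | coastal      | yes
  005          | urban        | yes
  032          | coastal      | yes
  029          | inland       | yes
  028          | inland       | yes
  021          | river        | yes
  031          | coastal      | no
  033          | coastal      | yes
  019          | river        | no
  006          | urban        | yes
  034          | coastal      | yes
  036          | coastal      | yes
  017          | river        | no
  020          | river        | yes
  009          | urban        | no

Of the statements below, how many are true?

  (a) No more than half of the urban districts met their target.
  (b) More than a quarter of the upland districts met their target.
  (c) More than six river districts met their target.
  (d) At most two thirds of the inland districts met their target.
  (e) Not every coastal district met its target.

(a) urban: |A| = 6, |A ∩ B| = 4; needs |A ∩ B| ≤ |A ∖ B| — false.
(b) upland: |A| = 5, |A ∩ B| = 2; needs |A ∩ B| / |A| > 1/4 — true.
(c) river: |A| = 9, |A ∩ B| = 6; needs |A ∩ B| > 6 — false.
(d) inland: |A| = 6, |A ∩ B| = 5; needs |A ∩ B| / |A| ≤ 2/3 — false.
(e) coastal: |A| = 8, |A ∩ B| = 7; needs A ⊄ B (|A ∖ B| ≥ 1) — true.

2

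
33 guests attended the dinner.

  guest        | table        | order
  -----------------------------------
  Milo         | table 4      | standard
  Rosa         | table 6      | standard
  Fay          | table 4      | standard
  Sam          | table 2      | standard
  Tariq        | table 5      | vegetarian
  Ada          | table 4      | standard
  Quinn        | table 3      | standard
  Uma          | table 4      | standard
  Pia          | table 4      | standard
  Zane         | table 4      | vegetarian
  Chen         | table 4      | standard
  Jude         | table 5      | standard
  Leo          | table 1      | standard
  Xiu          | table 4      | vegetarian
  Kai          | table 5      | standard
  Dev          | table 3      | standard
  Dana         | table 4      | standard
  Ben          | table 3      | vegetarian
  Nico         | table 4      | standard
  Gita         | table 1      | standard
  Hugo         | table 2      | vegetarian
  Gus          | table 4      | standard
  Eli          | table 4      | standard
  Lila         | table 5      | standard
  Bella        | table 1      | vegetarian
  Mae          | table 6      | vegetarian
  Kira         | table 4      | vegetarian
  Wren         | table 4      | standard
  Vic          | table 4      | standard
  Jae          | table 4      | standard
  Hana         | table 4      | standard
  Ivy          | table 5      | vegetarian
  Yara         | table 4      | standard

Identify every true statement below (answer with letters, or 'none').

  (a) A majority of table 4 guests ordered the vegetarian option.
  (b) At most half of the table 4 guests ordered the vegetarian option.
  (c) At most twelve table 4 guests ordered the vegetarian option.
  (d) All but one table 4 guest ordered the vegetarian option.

|A| = 18, |A ∩ B| = 3, |A ∖ B| = 15.
(a) |A ∩ B| > |A ∖ B|: fails.
(b) |A ∩ B| ≤ |A ∖ B|: holds.
(c) |A ∩ B| ≤ 12: holds.
(d) |A ∖ B| = 1: fails.

(b), (c)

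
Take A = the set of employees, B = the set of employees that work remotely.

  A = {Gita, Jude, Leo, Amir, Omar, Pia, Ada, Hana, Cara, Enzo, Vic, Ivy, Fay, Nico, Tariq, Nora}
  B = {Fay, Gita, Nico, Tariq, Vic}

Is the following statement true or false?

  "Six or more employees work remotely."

Truth condition: |A ∩ B| ≥ 6.
|A| = 16, |A ∩ B| = 5, |A ∖ B| = 11.
|A ∩ B| = 5, so the statement is false.

False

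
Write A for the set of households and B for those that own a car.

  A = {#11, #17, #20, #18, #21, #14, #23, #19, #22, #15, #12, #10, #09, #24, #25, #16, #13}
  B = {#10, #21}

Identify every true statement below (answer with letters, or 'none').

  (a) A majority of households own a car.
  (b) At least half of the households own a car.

none

|A| = 17, |A ∩ B| = 2, |A ∖ B| = 15.
(a) |A ∩ B| > |A ∖ B|: fails.
(b) |A ∩ B| ≥ |A ∖ B|: fails.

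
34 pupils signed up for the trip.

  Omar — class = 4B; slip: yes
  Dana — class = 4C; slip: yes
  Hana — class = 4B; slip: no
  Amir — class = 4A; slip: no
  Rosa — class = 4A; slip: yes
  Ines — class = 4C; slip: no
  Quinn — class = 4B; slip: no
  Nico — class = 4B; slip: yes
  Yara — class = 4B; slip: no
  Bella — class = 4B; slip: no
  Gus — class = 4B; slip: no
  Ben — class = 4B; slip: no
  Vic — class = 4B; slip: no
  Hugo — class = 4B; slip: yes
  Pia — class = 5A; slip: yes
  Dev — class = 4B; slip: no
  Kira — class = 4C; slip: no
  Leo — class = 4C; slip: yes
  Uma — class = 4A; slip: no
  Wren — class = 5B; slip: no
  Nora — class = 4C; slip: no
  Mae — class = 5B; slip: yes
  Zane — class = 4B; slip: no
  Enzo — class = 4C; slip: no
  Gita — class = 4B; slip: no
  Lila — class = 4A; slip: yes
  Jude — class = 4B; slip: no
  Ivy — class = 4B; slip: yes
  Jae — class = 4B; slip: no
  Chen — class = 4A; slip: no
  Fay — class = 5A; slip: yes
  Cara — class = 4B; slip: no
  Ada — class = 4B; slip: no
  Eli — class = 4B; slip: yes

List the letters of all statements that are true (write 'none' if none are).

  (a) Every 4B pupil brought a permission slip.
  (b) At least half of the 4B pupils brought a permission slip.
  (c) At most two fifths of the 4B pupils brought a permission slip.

(c)

|A| = 19, |A ∩ B| = 5, |A ∖ B| = 14.
(a) A ⊆ B, i.e. every element of A is in B (|A ∖ B| = 0): fails.
(b) |A ∩ B| ≥ |A ∖ B|: fails.
(c) |A ∩ B| / |A| ≤ 2/5: holds.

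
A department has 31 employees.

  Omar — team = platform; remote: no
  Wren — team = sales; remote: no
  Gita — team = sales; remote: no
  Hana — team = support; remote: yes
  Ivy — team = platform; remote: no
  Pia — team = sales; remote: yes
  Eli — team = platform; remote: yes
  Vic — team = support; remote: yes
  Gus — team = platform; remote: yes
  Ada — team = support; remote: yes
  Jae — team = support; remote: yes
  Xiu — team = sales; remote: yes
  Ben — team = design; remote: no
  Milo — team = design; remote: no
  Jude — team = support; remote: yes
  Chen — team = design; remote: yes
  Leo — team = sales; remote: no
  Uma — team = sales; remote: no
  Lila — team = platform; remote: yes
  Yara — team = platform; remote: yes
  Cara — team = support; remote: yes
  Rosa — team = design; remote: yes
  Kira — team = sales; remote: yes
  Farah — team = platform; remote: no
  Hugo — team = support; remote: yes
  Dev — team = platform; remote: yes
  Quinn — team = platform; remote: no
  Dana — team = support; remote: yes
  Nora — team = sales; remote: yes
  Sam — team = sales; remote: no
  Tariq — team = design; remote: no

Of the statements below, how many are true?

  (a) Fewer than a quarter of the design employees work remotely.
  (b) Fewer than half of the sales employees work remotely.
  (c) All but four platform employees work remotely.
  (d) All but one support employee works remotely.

(a) design: |A| = 5, |A ∩ B| = 2; needs |A ∩ B| / |A| < 1/4 — false.
(b) sales: |A| = 9, |A ∩ B| = 4; needs |A ∩ B| < |A ∖ B| — true.
(c) platform: |A| = 9, |A ∩ B| = 5; needs |A ∖ B| = 4 — true.
(d) support: |A| = 8, |A ∩ B| = 8; needs |A ∖ B| = 1 — false.

2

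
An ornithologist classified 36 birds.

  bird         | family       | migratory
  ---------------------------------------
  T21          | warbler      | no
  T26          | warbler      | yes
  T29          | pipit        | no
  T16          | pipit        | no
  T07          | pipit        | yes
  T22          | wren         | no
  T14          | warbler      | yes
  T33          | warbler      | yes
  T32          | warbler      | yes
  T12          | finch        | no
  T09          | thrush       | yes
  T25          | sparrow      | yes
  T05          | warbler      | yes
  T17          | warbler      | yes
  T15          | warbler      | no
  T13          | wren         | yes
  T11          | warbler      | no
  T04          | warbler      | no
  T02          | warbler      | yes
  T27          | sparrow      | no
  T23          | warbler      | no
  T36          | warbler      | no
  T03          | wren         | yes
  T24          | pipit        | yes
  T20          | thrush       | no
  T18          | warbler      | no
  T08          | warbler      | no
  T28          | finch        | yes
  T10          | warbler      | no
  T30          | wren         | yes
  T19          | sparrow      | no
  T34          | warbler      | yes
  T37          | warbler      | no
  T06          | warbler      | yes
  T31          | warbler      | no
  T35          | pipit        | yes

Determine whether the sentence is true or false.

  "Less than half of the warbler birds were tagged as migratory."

The determiner here denotes the relation: |A ∩ B| < |A ∖ B|.
|A| = 20, |A ∩ B| = 9, |A ∖ B| = 11.
9 < 11, so the statement is true.

True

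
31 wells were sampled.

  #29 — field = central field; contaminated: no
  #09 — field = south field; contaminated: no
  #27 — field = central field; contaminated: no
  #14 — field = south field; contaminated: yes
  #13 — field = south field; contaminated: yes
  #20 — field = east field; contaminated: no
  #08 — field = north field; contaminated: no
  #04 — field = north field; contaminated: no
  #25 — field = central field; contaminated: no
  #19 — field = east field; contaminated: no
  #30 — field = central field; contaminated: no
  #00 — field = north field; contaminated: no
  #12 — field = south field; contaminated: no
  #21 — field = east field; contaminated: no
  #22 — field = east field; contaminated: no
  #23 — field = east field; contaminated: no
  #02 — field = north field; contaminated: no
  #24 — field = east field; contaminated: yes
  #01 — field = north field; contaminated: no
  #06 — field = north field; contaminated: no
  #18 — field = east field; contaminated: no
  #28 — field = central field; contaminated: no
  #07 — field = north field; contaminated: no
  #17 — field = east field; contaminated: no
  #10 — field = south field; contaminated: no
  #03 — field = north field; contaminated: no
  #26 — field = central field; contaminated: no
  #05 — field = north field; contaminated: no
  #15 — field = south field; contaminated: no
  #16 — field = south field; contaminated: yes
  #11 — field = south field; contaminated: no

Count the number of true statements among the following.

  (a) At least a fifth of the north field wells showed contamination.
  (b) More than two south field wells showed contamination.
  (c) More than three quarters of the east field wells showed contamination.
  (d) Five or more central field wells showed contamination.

1

(a) north field: |A| = 9, |A ∩ B| = 0; needs |A ∩ B| / |A| ≥ 1/5 — false.
(b) south field: |A| = 8, |A ∩ B| = 3; needs |A ∩ B| > 2 — true.
(c) east field: |A| = 8, |A ∩ B| = 1; needs |A ∩ B| / |A| > 3/4 — false.
(d) central field: |A| = 6, |A ∩ B| = 0; needs |A ∩ B| ≥ 5 — false.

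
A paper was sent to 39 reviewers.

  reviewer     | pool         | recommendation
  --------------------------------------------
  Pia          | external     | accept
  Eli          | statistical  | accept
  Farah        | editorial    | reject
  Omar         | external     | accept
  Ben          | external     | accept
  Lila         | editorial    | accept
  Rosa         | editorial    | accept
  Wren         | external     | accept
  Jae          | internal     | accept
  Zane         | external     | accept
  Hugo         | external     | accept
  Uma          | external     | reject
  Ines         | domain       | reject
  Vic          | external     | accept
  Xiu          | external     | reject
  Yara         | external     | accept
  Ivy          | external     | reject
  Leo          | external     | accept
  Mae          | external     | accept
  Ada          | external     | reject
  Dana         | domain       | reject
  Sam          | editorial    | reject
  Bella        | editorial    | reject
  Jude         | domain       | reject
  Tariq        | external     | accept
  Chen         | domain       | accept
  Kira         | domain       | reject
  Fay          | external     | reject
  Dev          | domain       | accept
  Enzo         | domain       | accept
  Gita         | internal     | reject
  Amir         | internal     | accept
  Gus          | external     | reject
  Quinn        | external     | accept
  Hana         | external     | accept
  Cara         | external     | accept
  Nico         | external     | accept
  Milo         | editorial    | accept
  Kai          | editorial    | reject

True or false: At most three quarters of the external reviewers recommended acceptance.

'At most three quarters of the external reviewers recommended acceptance' holds iff |A ∩ B| / |A| ≤ 3/4.
|A| = 21, |A ∩ B| = 15, |A ∖ B| = 6.
|A ∩ B|/|A| = 15/21, so the statement is true.

True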